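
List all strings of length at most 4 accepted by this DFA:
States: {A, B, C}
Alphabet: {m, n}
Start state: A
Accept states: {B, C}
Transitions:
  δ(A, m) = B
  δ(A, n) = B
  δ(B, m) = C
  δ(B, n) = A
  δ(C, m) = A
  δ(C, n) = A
m, n, mm, nm, mnm, mnn, nnm, nnn, mmmm, mmmn, mmnm, mmnn, mnmm, mnnm, nmmm, nmmn, nmnm, nmnn, nnmm, nnnm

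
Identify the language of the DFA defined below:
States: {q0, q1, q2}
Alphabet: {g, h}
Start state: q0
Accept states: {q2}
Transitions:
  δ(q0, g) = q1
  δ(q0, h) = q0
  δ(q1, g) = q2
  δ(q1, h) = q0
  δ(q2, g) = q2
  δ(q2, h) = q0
Testing a few strings:
  'hgh' → reject
  'g' → reject
  'h' → reject
  'hgg' → accept
State roles: q0=last symbol not g; q1=one trailing g; q2=two trailing g's
All strings over {g,h} ending with gg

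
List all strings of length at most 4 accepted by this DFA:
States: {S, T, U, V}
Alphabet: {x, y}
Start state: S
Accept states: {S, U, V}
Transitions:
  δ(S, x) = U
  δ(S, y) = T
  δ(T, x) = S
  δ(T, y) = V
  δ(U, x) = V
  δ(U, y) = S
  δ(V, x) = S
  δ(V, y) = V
ε, x, xx, xy, yx, yy, xxx, xxy, xyx, yxx, yyx, yyy, xxxx, xxyx, xxyy, xyxx, xyxy, xyyx, xyyy, yxxx, yxxy, yxyx, yxyy, yyxx, yyyx, yyyy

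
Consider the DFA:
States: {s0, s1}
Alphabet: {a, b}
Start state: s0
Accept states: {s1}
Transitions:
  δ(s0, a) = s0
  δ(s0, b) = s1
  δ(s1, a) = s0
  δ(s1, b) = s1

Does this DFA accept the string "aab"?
Processing string "aab":
  s0 --a--> s0
  s0 --a--> s0
  s0 --b--> s1
Final state: s1
Accept states: {s1}
Yes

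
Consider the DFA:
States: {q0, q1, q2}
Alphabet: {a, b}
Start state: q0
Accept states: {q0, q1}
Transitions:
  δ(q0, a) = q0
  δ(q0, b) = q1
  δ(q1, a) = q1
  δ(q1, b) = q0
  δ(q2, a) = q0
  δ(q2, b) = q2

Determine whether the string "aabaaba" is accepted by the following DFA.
Processing string "aabaaba":
  q0 --a--> q0
  q0 --a--> q0
  q0 --b--> q1
  q1 --a--> q1
  q1 --a--> q1
  q1 --b--> q0
  q0 --a--> q0
Final state: q0
Accept states: {q0, q1}
Yes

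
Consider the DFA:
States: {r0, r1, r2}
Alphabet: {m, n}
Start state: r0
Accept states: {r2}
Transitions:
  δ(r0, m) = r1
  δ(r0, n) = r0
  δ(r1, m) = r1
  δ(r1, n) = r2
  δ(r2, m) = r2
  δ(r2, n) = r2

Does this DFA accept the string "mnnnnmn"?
Processing string "mnnnnmn":
  r0 --m--> r1
  r1 --n--> r2
  r2 --n--> r2
  r2 --n--> r2
  r2 --n--> r2
  r2 --m--> r2
  r2 --n--> r2
Final state: r2
Accept states: {r2}
Yes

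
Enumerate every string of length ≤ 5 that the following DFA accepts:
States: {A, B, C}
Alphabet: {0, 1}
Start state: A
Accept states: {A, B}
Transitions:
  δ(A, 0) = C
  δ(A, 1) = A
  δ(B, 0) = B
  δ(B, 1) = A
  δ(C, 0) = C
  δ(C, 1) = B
ε, 1, 01, 11, 001, 010, 011, 101, 111, 0001, 0010, 0011, 0100, 0101, 0111, 1001, 1010, 1011, 1101, 1111, 00001, 00010, 00011, 00100, 00101, 00111, 01000, 01001, 01011, 01101, 01111, 10001, 10010, 10011, 10100, 10101, 10111, 11001, 11010, 11011, 11101, 11111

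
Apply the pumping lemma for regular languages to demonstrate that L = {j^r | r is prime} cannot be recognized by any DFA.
Assume L is regular with pumping length p. Idea: pumping by a suitable count produces a composite length.
Let q be a prime with q ≥ p and choose s = j^q ∈ L. By the pumping lemma, s = xyz with |xy| ≤ p, |y| = k ≥ 1. Take i = q+1: |xy^(q+1)z| = q + q·k = q(1+k). Since q ≥ 2 and 1+k ≥ 2, q(1+k) is composite, so xy^(q+1)z ∉ L.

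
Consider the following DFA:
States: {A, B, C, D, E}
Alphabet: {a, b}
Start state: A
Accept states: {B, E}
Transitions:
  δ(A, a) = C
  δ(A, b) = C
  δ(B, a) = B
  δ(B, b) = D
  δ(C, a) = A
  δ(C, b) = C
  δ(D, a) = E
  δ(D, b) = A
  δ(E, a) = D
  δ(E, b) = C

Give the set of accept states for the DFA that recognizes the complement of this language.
Complement accept states = All states \ Original accept states
= {A, B, C, D, E} \ {B, E}
{A, C, D}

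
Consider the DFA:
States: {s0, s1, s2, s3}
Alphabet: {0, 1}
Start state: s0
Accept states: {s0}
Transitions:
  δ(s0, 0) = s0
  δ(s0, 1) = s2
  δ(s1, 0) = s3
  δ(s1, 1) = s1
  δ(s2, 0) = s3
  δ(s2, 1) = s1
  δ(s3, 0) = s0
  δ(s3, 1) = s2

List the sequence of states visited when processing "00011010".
read '0': s0 → s0
  read '0': s0 → s0
  read '0': s0 → s0
  read '1': s0 → s2
  read '1': s2 → s1
  read '0': s1 → s3
  read '1': s3 → s2
  read '0': s2 → s3
s0 -> s0 -> s0 -> s0 -> s2 -> s1 -> s3 -> s2 -> s3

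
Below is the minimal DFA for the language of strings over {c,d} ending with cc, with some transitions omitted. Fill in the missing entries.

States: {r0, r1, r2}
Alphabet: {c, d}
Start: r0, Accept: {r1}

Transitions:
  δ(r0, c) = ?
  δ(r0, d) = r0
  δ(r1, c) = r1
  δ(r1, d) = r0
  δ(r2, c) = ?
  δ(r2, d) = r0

From the language and accept set, identify what each state tracks — r0: last symbol not c; r1: two trailing c's; r2: one trailing c.
Each missing δ(q, a) is the state matching the new tracked value after reading a.
δ(r0, c) = r2; δ(r2, c) = r1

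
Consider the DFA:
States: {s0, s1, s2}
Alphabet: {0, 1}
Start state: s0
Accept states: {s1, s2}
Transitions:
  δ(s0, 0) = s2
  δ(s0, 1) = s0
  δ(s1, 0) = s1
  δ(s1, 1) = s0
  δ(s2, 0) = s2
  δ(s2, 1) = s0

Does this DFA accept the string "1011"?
Processing string "1011":
  s0 --1--> s0
  s0 --0--> s2
  s2 --1--> s0
  s0 --1--> s0
Final state: s0
Accept states: {s1, s2}
No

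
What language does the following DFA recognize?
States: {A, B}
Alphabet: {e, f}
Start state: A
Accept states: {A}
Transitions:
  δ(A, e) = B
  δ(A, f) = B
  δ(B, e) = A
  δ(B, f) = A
Testing a few strings:
  'ef' → accept
  'f' → reject
  'e' → reject
  'fee' → reject
State roles: A=even length so far; B=odd length so far
All strings over {e,f} of even length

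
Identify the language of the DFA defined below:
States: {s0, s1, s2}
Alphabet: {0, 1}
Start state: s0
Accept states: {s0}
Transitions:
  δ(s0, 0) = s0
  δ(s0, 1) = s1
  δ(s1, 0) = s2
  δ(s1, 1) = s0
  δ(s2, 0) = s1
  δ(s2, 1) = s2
Testing a few strings:
  '000' → accept
  '1111' → accept
  '0' → accept
  '1' → reject
State roles: s0=value ≡ 0 (mod 3); s1=value ≡ 1 (mod 3); s2=value ≡ 2 (mod 3)
All binary strings representing a multiple of 3 (read in base 2; leading zeros allowed and ε counts as 0)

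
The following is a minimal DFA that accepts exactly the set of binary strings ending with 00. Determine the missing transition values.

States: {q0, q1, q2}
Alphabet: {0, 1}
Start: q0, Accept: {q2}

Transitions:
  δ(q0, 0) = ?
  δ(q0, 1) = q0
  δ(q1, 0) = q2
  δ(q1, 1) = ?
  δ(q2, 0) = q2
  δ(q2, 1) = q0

From the language and accept set, identify what each state tracks — q0: last symbol not 0; q1: one trailing 0; q2: two trailing 0's.
Each missing δ(q, a) is the state matching the new tracked value after reading a.
δ(q0, 0) = q1; δ(q1, 1) = q0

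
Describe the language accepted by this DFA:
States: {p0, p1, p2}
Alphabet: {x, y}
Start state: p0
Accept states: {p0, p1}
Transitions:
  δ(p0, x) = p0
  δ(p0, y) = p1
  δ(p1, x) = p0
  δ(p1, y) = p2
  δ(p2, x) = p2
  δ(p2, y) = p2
Testing a few strings:
  'yy' → reject
  'yxx' → accept
  'yxy' → accept
  'xxxy' → accept
State roles: p0=last symbol not y (ok); p1=last symbol y (ok); p2=saw yy (dead)
All strings over {x,y} with no two consecutive y's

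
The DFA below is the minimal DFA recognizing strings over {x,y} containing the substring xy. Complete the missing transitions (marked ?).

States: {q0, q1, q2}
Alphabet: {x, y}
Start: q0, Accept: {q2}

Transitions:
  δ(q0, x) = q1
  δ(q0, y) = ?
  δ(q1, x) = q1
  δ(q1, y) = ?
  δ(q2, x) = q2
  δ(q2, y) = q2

From the language and accept set, identify what each state tracks — q0: no x seen yet; q1: seen a x, waiting for y; q2: substring xy seen.
Each missing δ(q, a) is the state matching the new tracked value after reading a.
δ(q0, y) = q0; δ(q1, y) = q2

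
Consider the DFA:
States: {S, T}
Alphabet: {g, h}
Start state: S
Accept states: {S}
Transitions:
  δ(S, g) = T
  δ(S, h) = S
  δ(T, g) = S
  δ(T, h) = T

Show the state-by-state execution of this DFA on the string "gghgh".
read 'g': S → T
  read 'g': T → S
  read 'h': S → S
  read 'g': S → T
  read 'h': T → T
S -> T -> S -> S -> T -> T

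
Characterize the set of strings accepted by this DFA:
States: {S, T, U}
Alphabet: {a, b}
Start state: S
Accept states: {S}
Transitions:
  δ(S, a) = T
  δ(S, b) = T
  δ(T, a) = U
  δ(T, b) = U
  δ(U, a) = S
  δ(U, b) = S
Testing a few strings:
  'a' → reject
  'aba' → accept
  'ab' → reject
  'b' → reject
State roles: S=length ≡ 0 (mod 3); T=length ≡ 1 (mod 3); U=length ≡ 2 (mod 3)
All strings over {a,b} whose length is a multiple of 3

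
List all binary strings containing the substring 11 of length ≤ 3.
11, 011, 110, 111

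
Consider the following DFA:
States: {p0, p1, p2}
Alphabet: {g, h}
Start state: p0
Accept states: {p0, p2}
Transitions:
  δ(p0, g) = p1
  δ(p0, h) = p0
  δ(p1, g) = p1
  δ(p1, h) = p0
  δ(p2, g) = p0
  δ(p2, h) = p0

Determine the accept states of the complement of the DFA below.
Complement accept states = All states \ Original accept states
= {p0, p1, p2} \ {p0, p2}
{p1}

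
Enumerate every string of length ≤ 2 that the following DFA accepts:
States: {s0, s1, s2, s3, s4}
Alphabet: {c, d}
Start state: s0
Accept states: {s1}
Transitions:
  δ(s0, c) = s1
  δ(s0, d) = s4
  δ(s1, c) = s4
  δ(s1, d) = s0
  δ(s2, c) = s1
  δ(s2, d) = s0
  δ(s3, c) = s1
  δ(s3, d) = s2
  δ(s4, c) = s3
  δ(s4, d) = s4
c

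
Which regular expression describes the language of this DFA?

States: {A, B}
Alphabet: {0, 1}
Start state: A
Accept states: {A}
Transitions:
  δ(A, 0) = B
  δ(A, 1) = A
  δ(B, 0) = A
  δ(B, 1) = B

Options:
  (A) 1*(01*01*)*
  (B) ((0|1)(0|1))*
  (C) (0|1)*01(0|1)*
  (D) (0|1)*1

Check each option against the DFA on short strings; one disagreement eliminates an option:
  (A) 1*(01*01*)*: agrees with the DFA on every string of length ≤ 6
  (B) ((0|1)(0|1))*: on '1' the DFA goes A → A and accepts (A ∈ Accept), but the regex does not match it → eliminate
  (C) (0|1)*01(0|1)*: on ε the DFA stays in A and accepts (A ∈ Accept), but the regex does not match it → eliminate
  (D) (0|1)*1: on ε the DFA stays in A and accepts (A ∈ Accept), but the regex does not match it → eliminate
Only (A) is consistent with the DFA.
(A) 1*(01*01*)*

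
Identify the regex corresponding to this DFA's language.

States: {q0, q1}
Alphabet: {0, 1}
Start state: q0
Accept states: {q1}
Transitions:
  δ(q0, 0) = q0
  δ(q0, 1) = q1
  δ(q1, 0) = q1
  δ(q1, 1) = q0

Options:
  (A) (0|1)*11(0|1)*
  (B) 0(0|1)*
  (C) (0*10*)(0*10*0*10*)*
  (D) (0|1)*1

Check each option against the DFA on short strings; one disagreement eliminates an option:
  (A) (0|1)*11(0|1)*: on '1' the DFA goes q0 → q1 and accepts (q1 ∈ Accept), but the regex does not match it → eliminate
  (B) 0(0|1)*: on '0' the DFA goes q0 → q0 and rejects (q0 ∉ Accept), but the regex matches it → eliminate
  (C) (0*10*)(0*10*0*10*)*: agrees with the DFA on every string of length ≤ 6
  (D) (0|1)*1: on '10' the DFA goes q0 → q1 → q1 and accepts (q1 ∈ Accept), but the regex does not match it → eliminate
Only (C) is consistent with the DFA.
(C) (0*10*)(0*10*0*10*)*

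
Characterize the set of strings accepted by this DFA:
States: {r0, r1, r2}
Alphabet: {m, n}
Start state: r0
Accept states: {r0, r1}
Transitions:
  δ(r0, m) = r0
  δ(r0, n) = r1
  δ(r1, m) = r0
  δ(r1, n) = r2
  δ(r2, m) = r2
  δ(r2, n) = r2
Testing a few strings:
  'nnn' → reject
  'n' → accept
  'm' → accept
  'nmn' → accept
State roles: r0=last symbol not n (ok); r1=last symbol n (ok); r2=saw nn (dead)
All strings over {m,n} with no two consecutive n's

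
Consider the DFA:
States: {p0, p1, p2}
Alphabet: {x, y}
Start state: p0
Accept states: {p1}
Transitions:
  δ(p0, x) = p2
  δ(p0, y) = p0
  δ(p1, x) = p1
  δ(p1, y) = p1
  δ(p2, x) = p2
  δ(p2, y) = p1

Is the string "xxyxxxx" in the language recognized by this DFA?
Processing string "xxyxxxx":
  p0 --x--> p2
  p2 --x--> p2
  p2 --y--> p1
  p1 --x--> p1
  p1 --x--> p1
  p1 --x--> p1
  p1 --x--> p1
Final state: p1
Accept states: {p1}
Yes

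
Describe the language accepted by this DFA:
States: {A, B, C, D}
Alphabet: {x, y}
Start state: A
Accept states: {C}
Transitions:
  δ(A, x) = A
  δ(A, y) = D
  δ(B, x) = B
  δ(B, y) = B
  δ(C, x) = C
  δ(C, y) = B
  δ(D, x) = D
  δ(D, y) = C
Testing a few strings:
  'yxy' → accept
  'y' → reject
  'xy' → reject
  'xyx' → reject
State roles: A=zero y's; B=≥ three y's (dead); C=two y's; D=one y
All strings over {x,y} containing exactly two y's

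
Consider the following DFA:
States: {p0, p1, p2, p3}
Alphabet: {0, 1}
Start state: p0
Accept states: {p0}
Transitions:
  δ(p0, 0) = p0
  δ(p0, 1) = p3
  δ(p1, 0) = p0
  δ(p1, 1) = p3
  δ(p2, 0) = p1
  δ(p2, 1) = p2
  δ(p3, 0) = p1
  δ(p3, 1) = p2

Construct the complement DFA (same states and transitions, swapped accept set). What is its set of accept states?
Complement accept states = All states \ Original accept states
= {p0, p1, p2, p3} \ {p0}
{p1, p2, p3}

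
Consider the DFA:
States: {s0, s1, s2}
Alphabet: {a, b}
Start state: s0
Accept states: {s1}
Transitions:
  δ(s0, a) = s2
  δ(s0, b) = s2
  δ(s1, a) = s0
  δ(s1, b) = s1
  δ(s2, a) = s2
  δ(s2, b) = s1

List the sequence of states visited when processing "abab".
read 'a': s0 → s2
  read 'b': s2 → s1
  read 'a': s1 → s0
  read 'b': s0 → s2
s0 -> s2 -> s1 -> s0 -> s2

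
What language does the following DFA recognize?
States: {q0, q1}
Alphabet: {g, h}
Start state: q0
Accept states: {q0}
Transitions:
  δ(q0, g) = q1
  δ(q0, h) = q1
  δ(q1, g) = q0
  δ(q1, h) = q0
Testing a few strings:
  'ggg' → reject
  'h' → reject
  'ghh' → reject
  'ghg' → reject
State roles: q0=even length so far; q1=odd length so far
All strings over {g,h} of even length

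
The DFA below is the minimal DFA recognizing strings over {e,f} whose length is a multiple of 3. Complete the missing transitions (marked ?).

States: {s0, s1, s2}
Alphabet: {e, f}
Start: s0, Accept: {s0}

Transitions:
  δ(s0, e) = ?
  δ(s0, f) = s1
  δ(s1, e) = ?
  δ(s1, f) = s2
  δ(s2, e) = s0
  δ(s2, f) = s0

From the language and accept set, identify what each state tracks — s0: length ≡ 0 (mod 3); s1: length ≡ 1 (mod 3); s2: length ≡ 2 (mod 3).
Each missing δ(q, a) is the state matching the new tracked value after reading a.
δ(s0, e) = s1; δ(s1, e) = s2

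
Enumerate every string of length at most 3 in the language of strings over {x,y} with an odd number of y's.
y, xy, yx, xxy, xyx, yxx, yyy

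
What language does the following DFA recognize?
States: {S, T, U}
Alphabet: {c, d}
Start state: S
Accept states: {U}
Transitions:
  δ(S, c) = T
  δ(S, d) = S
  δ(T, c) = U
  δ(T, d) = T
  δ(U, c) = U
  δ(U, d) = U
Testing a few strings:
  'cc' → accept
  'd' → reject
  'dccc' → accept
  'cdc' → accept
State roles: S=zero c's seen; T=one c seen; U=≥ two c's seen
All strings over {c,d} containing at least two c's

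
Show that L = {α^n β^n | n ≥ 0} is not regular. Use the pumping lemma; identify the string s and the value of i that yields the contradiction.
Assume L is regular with pumping length p. Idea: pumping the α-block changes the count balance.
Choose s = α^p β^p (length 2p ≥ p). By the pumping lemma, s = xyz with |xy| ≤ p, |y| > 0. So y = α^k for some k > 0 (since xy is entirely within the α's). Pumping gives xy²z = α^(p+k) β^p, which is not in L since p+k ≠ p.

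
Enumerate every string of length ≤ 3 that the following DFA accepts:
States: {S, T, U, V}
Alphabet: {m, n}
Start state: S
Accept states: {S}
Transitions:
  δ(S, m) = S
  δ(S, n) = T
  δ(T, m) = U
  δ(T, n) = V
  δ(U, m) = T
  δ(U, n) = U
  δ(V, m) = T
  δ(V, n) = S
ε, m, mm, mmm, nnn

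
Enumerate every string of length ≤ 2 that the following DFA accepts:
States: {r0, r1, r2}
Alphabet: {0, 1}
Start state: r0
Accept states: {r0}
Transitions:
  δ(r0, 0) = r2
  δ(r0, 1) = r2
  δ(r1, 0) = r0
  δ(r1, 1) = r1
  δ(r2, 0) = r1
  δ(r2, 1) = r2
ε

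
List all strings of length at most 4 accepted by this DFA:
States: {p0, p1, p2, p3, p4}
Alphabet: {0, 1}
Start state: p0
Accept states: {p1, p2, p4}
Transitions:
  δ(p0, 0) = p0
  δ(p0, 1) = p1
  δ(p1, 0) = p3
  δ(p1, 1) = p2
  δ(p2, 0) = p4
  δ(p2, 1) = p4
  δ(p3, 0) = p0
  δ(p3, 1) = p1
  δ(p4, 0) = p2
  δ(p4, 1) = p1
1, 01, 11, 001, 011, 101, 110, 111, 0001, 0011, 0101, 0110, 0111, 1001, 1011, 1100, 1101, 1110, 1111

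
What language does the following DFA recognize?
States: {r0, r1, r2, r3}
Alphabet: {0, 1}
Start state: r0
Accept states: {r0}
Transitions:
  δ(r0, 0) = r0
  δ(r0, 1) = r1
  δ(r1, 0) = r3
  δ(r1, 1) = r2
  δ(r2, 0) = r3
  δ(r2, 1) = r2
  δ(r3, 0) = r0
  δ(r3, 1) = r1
Testing a few strings:
  '00' → accept
  '1' → reject
  '10' → reject
  '0111' → reject
State roles: r0=value ≡ 0 (mod 4); r1=value ≡ 1 (mod 4); r2=value ≡ 3 (mod 4); r3=value ≡ 2 (mod 4)
All binary strings representing a multiple of 4 (read in base 2; leading zeros allowed and ε counts as 0)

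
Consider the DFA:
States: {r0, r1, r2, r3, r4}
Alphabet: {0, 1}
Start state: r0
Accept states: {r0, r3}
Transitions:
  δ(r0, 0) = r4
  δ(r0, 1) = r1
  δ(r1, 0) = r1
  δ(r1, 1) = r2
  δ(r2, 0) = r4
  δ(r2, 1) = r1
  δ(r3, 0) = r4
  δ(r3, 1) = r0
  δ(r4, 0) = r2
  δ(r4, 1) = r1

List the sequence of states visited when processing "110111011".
read '1': r0 → r1
  read '1': r1 → r2
  read '0': r2 → r4
  read '1': r4 → r1
  read '1': r1 → r2
  read '1': r2 → r1
  read '0': r1 → r1
  read '1': r1 → r2
  read '1': r2 → r1
r0 -> r1 -> r2 -> r4 -> r1 -> r2 -> r1 -> r1 -> r2 -> r1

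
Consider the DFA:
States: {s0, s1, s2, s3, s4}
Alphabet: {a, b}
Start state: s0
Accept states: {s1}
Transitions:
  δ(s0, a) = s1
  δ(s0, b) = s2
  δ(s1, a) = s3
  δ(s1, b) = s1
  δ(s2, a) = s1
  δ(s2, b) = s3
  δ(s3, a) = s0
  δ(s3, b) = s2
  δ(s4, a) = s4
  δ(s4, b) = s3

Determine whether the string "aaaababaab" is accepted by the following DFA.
Processing string "aaaababaab":
  s0 --a--> s1
  s1 --a--> s3
  s3 --a--> s0
  s0 --a--> s1
  s1 --b--> s1
  s1 --a--> s3
  s3 --b--> s2
  s2 --a--> s1
  s1 --a--> s3
  s3 --b--> s2
Final state: s2
Accept states: {s1}
No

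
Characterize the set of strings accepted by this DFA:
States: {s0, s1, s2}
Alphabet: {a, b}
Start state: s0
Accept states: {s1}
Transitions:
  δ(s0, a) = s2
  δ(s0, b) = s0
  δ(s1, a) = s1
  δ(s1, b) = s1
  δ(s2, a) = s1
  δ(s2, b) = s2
Testing a few strings:
  'bb' → reject
  'aa' → accept
  'ba' → reject
  'babb' → reject
State roles: s0=zero a's seen; s1=≥ two a's seen; s2=one a seen
All strings over {a,b} containing at least two a's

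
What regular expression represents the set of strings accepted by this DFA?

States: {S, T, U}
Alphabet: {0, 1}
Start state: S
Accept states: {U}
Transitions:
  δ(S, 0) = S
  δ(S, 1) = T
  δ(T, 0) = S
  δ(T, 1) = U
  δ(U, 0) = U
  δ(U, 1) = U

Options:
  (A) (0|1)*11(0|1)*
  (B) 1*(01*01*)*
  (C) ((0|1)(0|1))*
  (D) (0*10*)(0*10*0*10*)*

Check each option against the DFA on short strings; one disagreement eliminates an option:
  (A) (0|1)*11(0|1)*: agrees with the DFA on every string of length ≤ 6
  (B) 1*(01*01*)*: on ε the DFA stays in S and rejects (S ∉ Accept), but the regex matches it → eliminate
  (C) ((0|1)(0|1))*: on ε the DFA stays in S and rejects (S ∉ Accept), but the regex matches it → eliminate
  (D) (0*10*)(0*10*0*10*)*: on '1' the DFA goes S → T and rejects (T ∉ Accept), but the regex matches it → eliminate
Only (A) is consistent with the DFA.
(A) (0|1)*11(0|1)*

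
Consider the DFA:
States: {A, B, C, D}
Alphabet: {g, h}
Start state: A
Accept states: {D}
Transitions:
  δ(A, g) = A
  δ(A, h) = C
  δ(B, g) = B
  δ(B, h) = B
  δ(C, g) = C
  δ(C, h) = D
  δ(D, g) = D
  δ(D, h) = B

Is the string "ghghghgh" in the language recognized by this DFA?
Processing string "ghghghgh":
  A --g--> A
  A --h--> C
  C --g--> C
  C --h--> D
  D --g--> D
  D --h--> B
  B --g--> B
  B --h--> B
Final state: B
Accept states: {D}
No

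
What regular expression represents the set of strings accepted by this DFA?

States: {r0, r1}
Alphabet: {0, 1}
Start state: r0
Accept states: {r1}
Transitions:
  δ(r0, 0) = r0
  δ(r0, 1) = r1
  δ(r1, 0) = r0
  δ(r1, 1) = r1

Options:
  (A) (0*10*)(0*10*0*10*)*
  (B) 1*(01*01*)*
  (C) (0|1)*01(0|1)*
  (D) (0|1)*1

Check each option against the DFA on short strings; one disagreement eliminates an option:
  (A) (0*10*)(0*10*0*10*)*: on '10' the DFA goes r0 → r1 → r0 and rejects (r0 ∉ Accept), but the regex matches it → eliminate
  (B) 1*(01*01*)*: on ε the DFA stays in r0 and rejects (r0 ∉ Accept), but the regex matches it → eliminate
  (C) (0|1)*01(0|1)*: on '1' the DFA goes r0 → r1 and accepts (r1 ∈ Accept), but the regex does not match it → eliminate
  (D) (0|1)*1: agrees with the DFA on every string of length ≤ 6
Only (D) is consistent with the DFA.
(D) (0|1)*1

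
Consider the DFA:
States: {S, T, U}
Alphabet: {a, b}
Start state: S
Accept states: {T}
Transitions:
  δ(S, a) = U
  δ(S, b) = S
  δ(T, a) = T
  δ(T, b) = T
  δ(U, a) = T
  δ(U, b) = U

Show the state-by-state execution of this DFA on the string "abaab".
read 'a': S → U
  read 'b': U → U
  read 'a': U → T
  read 'a': T → T
  read 'b': T → T
S -> U -> U -> T -> T -> T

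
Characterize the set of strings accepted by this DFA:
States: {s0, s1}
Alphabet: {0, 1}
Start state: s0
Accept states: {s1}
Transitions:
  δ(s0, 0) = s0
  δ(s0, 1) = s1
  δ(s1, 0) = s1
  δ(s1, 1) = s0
Testing a few strings:
  '00' → reject
  '011' → reject
  '111' → accept
  '0' → reject
State roles: s0=even number of 1's so far; s1=odd number of 1's so far
All binary strings with an odd number of 1's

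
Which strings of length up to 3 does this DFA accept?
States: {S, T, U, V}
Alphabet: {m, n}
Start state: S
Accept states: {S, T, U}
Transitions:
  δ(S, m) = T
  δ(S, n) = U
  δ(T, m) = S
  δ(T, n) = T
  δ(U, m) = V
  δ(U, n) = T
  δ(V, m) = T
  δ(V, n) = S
ε, m, n, mm, mn, nn, mmm, mmn, mnm, mnn, nmm, nmn, nnm, nnn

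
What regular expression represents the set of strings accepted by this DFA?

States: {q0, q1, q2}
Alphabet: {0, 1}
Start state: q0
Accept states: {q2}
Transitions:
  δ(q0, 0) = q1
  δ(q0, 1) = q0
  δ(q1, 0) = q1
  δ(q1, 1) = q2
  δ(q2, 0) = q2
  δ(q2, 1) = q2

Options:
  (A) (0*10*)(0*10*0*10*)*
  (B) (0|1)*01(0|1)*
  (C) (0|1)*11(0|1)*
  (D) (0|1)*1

Check each option against the DFA on short strings; one disagreement eliminates an option:
  (A) (0*10*)(0*10*0*10*)*: on '1' the DFA goes q0 → q0 and rejects (q0 ∉ Accept), but the regex matches it → eliminate
  (B) (0|1)*01(0|1)*: agrees with the DFA on every string of length ≤ 6
  (C) (0|1)*11(0|1)*: on '01' the DFA goes q0 → q1 → q2 and accepts (q2 ∈ Accept), but the regex does not match it → eliminate
  (D) (0|1)*1: on '1' the DFA goes q0 → q0 and rejects (q0 ∉ Accept), but the regex matches it → eliminate
Only (B) is consistent with the DFA.
(B) (0|1)*01(0|1)*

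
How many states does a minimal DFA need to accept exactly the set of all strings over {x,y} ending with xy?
By Myhill–Nerode, count the distinguishable equivalence classes: 3 classes — one per longest suffix of the input that is a prefix of 'xy' (lengths 0 through 2); only the length-2 class is accepting.
3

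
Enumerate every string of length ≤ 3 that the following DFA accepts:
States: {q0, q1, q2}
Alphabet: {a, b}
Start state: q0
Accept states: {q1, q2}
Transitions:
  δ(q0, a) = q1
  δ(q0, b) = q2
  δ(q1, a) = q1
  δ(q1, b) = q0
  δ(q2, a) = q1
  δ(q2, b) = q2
a, b, aa, ba, bb, aaa, aba, abb, baa, bba, bbb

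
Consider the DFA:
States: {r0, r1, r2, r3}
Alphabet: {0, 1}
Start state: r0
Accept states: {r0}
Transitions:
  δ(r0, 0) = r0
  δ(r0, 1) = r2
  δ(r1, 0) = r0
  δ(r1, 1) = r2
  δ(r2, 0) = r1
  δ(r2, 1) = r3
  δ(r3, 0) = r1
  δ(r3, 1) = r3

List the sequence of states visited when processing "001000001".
read '0': r0 → r0
  read '0': r0 → r0
  read '1': r0 → r2
  read '0': r2 → r1
  read '0': r1 → r0
  read '0': r0 → r0
  read '0': r0 → r0
  read '0': r0 → r0
  read '1': r0 → r2
r0 -> r0 -> r0 -> r2 -> r1 -> r0 -> r0 -> r0 -> r0 -> r2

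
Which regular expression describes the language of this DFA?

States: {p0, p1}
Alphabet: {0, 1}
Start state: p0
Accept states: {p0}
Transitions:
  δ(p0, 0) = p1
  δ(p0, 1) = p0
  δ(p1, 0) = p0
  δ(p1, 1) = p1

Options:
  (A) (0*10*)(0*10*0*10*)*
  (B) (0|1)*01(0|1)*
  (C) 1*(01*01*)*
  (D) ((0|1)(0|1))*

Check each option against the DFA on short strings; one disagreement eliminates an option:
  (A) (0*10*)(0*10*0*10*)*: on ε the DFA stays in p0 and accepts (p0 ∈ Accept), but the regex does not match it → eliminate
  (B) (0|1)*01(0|1)*: on ε the DFA stays in p0 and accepts (p0 ∈ Accept), but the regex does not match it → eliminate
  (C) 1*(01*01*)*: agrees with the DFA on every string of length ≤ 6
  (D) ((0|1)(0|1))*: on '1' the DFA goes p0 → p0 and accepts (p0 ∈ Accept), but the regex does not match it → eliminate
Only (C) is consistent with the DFA.
(C) 1*(01*01*)*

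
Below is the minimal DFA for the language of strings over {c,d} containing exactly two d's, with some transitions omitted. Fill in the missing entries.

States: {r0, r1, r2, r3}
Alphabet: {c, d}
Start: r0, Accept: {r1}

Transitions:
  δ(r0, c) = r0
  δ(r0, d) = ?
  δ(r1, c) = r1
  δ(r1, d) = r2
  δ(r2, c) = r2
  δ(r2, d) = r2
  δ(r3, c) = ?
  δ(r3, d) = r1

From the language and accept set, identify what each state tracks — r0: zero d's; r1: two d's; r2: ≥ three d's (dead); r3: one d.
Each missing δ(q, a) is the state matching the new tracked value after reading a.
δ(r0, d) = r3; δ(r3, c) = r3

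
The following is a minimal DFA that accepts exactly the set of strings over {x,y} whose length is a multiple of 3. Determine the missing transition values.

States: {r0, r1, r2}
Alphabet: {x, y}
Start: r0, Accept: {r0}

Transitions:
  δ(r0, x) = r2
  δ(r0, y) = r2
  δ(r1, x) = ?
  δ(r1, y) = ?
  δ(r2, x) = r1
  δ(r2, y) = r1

From the language and accept set, identify what each state tracks — r0: length ≡ 0 (mod 3); r1: length ≡ 2 (mod 3); r2: length ≡ 1 (mod 3).
Each missing δ(q, a) is the state matching the new tracked value after reading a.
δ(r1, x) = r0; δ(r1, y) = r0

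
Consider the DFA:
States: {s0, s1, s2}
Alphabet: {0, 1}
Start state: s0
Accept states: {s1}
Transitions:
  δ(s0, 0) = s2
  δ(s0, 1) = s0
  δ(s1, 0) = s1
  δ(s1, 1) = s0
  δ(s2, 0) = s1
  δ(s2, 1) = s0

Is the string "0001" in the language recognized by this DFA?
Processing string "0001":
  s0 --0--> s2
  s2 --0--> s1
  s1 --0--> s1
  s1 --1--> s0
Final state: s0
Accept states: {s1}
No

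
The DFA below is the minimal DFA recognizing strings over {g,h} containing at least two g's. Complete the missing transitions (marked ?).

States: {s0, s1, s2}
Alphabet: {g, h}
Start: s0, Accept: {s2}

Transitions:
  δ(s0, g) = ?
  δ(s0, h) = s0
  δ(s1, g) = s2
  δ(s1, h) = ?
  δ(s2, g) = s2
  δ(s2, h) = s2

From the language and accept set, identify what each state tracks — s0: zero g's seen; s1: one g seen; s2: ≥ two g's seen.
Each missing δ(q, a) is the state matching the new tracked value after reading a.
δ(s0, g) = s1; δ(s1, h) = s1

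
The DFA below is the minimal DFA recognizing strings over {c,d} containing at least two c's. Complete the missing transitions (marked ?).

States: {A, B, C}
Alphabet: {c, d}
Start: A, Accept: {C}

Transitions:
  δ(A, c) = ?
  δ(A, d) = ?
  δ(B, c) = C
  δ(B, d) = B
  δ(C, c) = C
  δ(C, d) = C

From the language and accept set, identify what each state tracks — A: zero c's seen; B: one c seen; C: ≥ two c's seen.
Each missing δ(q, a) is the state matching the new tracked value after reading a.
δ(A, c) = B; δ(A, d) = A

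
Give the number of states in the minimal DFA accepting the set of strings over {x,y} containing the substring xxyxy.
By Myhill–Nerode, count the distinguishable equivalence classes: 6 classes — one per longest suffix of the input that is a prefix of 'xxyxy' (lengths 0 through 4), plus an absorbing 'already seen xxyxy' class.
6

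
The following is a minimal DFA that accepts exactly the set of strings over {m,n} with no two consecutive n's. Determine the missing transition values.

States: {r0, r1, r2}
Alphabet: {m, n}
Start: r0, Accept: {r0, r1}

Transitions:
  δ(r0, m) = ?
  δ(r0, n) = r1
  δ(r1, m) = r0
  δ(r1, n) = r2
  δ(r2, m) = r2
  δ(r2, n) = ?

From the language and accept set, identify what each state tracks — r0: last symbol not n (ok); r1: last symbol n (ok); r2: saw nn (dead).
Each missing δ(q, a) is the state matching the new tracked value after reading a.
δ(r0, m) = r0; δ(r2, n) = r2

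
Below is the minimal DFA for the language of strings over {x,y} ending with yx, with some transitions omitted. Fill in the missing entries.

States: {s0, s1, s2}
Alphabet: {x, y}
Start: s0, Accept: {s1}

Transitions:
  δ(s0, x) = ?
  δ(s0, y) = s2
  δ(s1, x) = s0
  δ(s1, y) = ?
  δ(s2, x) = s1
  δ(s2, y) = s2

From the language and accept set, identify what each state tracks — s0: no suffix match; s1: suffix is yx; s2: one trailing y.
Each missing δ(q, a) is the state matching the new tracked value after reading a.
δ(s0, x) = s0; δ(s1, y) = s2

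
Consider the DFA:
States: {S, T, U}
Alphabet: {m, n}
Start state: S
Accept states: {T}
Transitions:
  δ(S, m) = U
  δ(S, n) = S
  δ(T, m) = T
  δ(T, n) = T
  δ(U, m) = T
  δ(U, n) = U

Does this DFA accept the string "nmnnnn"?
Processing string "nmnnnn":
  S --n--> S
  S --m--> U
  U --n--> U
  U --n--> U
  U --n--> U
  U --n--> U
Final state: U
Accept states: {T}
No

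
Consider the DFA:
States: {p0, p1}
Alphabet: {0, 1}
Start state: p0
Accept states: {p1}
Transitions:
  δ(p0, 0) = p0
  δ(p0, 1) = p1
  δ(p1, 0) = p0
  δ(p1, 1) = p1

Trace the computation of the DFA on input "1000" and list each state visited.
read '1': p0 → p1
  read '0': p1 → p0
  read '0': p0 → p0
  read '0': p0 → p0
p0 -> p1 -> p0 -> p0 -> p0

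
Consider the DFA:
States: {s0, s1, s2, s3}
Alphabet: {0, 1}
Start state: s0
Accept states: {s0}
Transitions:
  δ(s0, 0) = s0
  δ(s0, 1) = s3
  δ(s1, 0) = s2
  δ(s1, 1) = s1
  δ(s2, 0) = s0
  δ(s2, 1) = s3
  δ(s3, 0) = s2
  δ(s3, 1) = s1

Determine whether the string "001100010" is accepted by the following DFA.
Processing string "001100010":
  s0 --0--> s0
  s0 --0--> s0
  s0 --1--> s3
  s3 --1--> s1
  s1 --0--> s2
  s2 --0--> s0
  s0 --0--> s0
  s0 --1--> s3
  s3 --0--> s2
Final state: s2
Accept states: {s0}
No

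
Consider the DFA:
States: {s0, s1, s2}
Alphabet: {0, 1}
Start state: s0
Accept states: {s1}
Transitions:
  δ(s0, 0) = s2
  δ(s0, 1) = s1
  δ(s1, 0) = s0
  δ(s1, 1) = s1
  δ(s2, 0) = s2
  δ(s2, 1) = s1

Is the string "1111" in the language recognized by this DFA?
Processing string "1111":
  s0 --1--> s1
  s1 --1--> s1
  s1 --1--> s1
  s1 --1--> s1
Final state: s1
Accept states: {s1}
Yes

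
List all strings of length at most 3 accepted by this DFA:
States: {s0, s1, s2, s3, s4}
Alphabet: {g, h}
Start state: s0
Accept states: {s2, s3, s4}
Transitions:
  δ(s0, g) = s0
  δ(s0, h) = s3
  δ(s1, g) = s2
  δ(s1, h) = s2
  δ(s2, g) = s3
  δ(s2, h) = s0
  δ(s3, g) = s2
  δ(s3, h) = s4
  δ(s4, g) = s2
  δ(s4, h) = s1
h, gh, hg, hh, ggh, ghg, ghh, hgg, hhg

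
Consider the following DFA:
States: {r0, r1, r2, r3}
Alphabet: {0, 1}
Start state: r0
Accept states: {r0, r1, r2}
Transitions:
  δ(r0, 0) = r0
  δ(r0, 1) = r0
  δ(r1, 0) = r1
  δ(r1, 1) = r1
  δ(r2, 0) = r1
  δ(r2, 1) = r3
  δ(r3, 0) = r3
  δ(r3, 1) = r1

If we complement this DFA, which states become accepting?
Complement accept states = All states \ Original accept states
= {r0, r1, r2, r3} \ {r0, r1, r2}
{r3}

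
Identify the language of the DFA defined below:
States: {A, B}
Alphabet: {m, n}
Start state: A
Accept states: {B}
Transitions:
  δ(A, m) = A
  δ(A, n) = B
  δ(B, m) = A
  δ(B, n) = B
Testing a few strings:
  'mnn' → accept
  'nn' → accept
  'n' → accept
  'mm' → reject
State roles: A=last symbol not n; B=last symbol is n
All strings over {m,n} ending with n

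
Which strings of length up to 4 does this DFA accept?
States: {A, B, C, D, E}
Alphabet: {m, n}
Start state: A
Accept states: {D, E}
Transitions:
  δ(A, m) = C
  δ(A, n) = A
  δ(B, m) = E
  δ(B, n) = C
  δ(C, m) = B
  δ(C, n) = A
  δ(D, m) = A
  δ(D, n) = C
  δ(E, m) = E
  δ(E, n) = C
mmm, mmmm, nmmm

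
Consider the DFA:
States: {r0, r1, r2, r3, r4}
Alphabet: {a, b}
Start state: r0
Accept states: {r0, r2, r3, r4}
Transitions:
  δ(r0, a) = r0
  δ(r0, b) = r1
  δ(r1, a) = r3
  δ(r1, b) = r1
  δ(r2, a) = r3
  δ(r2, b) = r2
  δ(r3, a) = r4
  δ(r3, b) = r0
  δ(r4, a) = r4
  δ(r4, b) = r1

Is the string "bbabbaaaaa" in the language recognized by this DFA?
Processing string "bbabbaaaaa":
  r0 --b--> r1
  r1 --b--> r1
  r1 --a--> r3
  r3 --b--> r0
  r0 --b--> r1
  r1 --a--> r3
  r3 --a--> r4
  r4 --a--> r4
  r4 --a--> r4
  r4 --a--> r4
Final state: r4
Accept states: {r0, r2, r3, r4}
Yes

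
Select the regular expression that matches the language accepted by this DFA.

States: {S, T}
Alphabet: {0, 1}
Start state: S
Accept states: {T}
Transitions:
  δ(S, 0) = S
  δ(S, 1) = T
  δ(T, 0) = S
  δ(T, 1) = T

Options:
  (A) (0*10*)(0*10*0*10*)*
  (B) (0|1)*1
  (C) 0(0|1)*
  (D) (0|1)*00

Check each option against the DFA on short strings; one disagreement eliminates an option:
  (A) (0*10*)(0*10*0*10*)*: on '10' the DFA goes S → T → S and rejects (S ∉ Accept), but the regex matches it → eliminate
  (B) (0|1)*1: agrees with the DFA on every string of length ≤ 6
  (C) 0(0|1)*: on '0' the DFA goes S → S and rejects (S ∉ Accept), but the regex matches it → eliminate
  (D) (0|1)*00: on '1' the DFA goes S → T and accepts (T ∈ Accept), but the regex does not match it → eliminate
Only (B) is consistent with the DFA.
(B) (0|1)*1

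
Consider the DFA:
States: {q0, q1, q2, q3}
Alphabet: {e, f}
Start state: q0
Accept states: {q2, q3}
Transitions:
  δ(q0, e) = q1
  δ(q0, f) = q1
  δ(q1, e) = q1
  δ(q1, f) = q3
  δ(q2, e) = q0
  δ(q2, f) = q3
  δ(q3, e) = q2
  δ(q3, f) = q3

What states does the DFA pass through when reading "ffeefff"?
read 'f': q0 → q1
  read 'f': q1 → q3
  read 'e': q3 → q2
  read 'e': q2 → q0
  read 'f': q0 → q1
  read 'f': q1 → q3
  read 'f': q3 → q3
q0 -> q1 -> q3 -> q2 -> q0 -> q1 -> q3 -> q3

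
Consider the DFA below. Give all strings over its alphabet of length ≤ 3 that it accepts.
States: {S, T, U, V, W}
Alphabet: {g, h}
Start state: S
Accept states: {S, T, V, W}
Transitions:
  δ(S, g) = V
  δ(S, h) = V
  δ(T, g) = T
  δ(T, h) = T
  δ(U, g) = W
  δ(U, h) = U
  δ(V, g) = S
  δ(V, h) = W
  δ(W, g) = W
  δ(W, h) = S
ε, g, h, gg, gh, hg, hh, ggg, ggh, ghg, ghh, hgg, hgh, hhg, hhh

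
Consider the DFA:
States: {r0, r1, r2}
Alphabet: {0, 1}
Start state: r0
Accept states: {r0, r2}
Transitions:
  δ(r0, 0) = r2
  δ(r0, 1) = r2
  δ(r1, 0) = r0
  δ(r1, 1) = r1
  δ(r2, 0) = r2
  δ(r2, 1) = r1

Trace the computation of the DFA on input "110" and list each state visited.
read '1': r0 → r2
  read '1': r2 → r1
  read '0': r1 → r0
r0 -> r2 -> r1 -> r0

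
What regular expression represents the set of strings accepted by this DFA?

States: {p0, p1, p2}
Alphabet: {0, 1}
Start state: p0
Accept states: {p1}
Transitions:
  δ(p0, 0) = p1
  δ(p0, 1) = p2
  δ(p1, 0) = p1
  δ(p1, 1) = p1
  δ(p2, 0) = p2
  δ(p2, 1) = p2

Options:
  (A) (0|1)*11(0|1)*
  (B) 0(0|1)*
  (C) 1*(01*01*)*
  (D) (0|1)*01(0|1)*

Check each option against the DFA on short strings; one disagreement eliminates an option:
  (A) (0|1)*11(0|1)*: on '0' the DFA goes p0 → p1 and accepts (p1 ∈ Accept), but the regex does not match it → eliminate
  (B) 0(0|1)*: agrees with the DFA on every string of length ≤ 6
  (C) 1*(01*01*)*: on ε the DFA stays in p0 and rejects (p0 ∉ Accept), but the regex matches it → eliminate
  (D) (0|1)*01(0|1)*: on '0' the DFA goes p0 → p1 and accepts (p1 ∈ Accept), but the regex does not match it → eliminate
Only (B) is consistent with the DFA.
(B) 0(0|1)*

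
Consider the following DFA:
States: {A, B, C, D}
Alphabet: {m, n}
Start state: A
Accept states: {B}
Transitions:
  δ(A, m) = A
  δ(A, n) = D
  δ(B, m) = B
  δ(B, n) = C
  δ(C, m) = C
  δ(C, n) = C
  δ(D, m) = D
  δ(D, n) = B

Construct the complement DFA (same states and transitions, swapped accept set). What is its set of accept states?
Complement accept states = All states \ Original accept states
= {A, B, C, D} \ {B}
{A, C, D}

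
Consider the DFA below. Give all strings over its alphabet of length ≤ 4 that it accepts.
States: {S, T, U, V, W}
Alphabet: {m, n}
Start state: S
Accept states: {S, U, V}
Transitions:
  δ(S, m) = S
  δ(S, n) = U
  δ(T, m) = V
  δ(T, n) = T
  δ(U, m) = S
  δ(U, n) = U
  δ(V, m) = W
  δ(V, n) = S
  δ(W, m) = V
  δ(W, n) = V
ε, m, n, mm, mn, nm, nn, mmm, mmn, mnm, mnn, nmm, nmn, nnm, nnn, mmmm, mmmn, mmnm, mmnn, mnmm, mnmn, mnnm, mnnn, nmmm, nmmn, nmnm, nmnn, nnmm, nnmn, nnnm, nnnn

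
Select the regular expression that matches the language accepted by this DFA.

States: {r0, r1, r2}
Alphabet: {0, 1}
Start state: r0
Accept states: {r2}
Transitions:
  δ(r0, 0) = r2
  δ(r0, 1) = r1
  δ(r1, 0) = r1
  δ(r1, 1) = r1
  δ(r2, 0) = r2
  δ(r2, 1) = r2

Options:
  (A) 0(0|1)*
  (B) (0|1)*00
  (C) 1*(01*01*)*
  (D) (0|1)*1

Check each option against the DFA on short strings; one disagreement eliminates an option:
  (A) 0(0|1)*: agrees with the DFA on every string of length ≤ 6
  (B) (0|1)*00: on '0' the DFA goes r0 → r2 and accepts (r2 ∈ Accept), but the regex does not match it → eliminate
  (C) 1*(01*01*)*: on ε the DFA stays in r0 and rejects (r0 ∉ Accept), but the regex matches it → eliminate
  (D) (0|1)*1: on '0' the DFA goes r0 → r2 and accepts (r2 ∈ Accept), but the regex does not match it → eliminate
Only (A) is consistent with the DFA.
(A) 0(0|1)*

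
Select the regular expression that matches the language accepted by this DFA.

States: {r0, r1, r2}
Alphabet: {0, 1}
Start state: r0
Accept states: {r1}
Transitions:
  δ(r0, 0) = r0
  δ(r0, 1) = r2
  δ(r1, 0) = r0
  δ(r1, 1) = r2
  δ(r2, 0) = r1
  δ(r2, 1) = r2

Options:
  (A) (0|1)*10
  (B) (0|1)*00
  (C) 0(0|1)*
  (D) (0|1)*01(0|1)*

Check each option against the DFA on short strings; one disagreement eliminates an option:
  (A) (0|1)*10: agrees with the DFA on every string of length ≤ 6
  (B) (0|1)*00: on '00' the DFA goes r0 → r0 → r0 and rejects (r0 ∉ Accept), but the regex matches it → eliminate
  (C) 0(0|1)*: on '0' the DFA goes r0 → r0 and rejects (r0 ∉ Accept), but the regex matches it → eliminate
  (D) (0|1)*01(0|1)*: on '01' the DFA goes r0 → r0 → r2 and rejects (r2 ∉ Accept), but the regex matches it → eliminate
Only (A) is consistent with the DFA.
(A) (0|1)*10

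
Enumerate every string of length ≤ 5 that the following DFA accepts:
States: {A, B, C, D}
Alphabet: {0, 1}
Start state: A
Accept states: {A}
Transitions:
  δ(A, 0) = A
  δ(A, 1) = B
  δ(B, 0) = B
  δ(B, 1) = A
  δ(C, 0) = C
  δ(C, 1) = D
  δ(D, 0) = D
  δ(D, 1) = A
ε, 0, 00, 11, 000, 011, 101, 110, 0000, 0011, 0101, 0110, 1001, 1010, 1100, 1111, 00000, 00011, 00101, 00110, 01001, 01010, 01100, 01111, 10001, 10010, 10100, 10111, 11000, 11011, 11101, 11110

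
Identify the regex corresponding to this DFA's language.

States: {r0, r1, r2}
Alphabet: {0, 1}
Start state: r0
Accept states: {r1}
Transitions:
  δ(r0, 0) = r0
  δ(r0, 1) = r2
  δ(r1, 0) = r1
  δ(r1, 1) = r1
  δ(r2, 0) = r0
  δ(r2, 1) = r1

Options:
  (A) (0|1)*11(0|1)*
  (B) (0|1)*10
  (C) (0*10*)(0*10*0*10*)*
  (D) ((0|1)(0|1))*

Check each option against the DFA on short strings; one disagreement eliminates an option:
  (A) (0|1)*11(0|1)*: agrees with the DFA on every string of length ≤ 6
  (B) (0|1)*10: on '10' the DFA goes r0 → r2 → r0 and rejects (r0 ∉ Accept), but the regex matches it → eliminate
  (C) (0*10*)(0*10*0*10*)*: on '1' the DFA goes r0 → r2 and rejects (r2 ∉ Accept), but the regex matches it → eliminate
  (D) ((0|1)(0|1))*: on ε the DFA stays in r0 and rejects (r0 ∉ Accept), but the regex matches it → eliminate
Only (A) is consistent with the DFA.
(A) (0|1)*11(0|1)*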